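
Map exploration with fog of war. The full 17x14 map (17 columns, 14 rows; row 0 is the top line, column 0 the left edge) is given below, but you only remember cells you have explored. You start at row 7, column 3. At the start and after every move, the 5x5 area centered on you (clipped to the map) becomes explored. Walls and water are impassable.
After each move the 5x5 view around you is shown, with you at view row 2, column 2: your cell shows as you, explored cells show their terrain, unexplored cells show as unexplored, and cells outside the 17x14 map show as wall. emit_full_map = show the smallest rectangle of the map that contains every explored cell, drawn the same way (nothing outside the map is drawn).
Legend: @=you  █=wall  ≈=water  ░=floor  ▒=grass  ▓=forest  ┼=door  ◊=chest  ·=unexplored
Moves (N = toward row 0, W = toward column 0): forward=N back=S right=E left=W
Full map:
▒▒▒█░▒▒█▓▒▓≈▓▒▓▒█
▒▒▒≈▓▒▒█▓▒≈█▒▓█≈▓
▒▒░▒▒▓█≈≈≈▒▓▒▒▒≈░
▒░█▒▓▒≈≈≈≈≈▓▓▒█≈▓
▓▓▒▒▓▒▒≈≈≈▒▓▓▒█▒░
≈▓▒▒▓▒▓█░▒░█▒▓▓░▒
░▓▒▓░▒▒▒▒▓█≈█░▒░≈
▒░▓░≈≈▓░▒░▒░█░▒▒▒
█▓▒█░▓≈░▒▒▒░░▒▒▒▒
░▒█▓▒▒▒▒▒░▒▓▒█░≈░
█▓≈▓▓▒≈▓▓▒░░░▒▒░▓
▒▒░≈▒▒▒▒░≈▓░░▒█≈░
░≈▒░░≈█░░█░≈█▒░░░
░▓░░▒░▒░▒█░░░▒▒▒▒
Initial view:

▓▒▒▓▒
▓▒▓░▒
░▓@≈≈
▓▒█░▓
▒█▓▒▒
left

≈▓▒▒▓
░▓▒▓░
▒░@░≈
█▓▒█░
░▒█▓▒

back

░▓▒▓░
▒░▓░≈
█▓@█░
░▒█▓▒
█▓≈▓▓

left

█░▓▒▓
█▒░▓░
██@▒█
█░▒█▓
██▓≈▓

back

█▒░▓░
██▓▒█
█░@█▓
██▓≈▓
█▒▒░≈

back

██▓▒█
█░▒█▓
██@≈▓
█▒▒░≈
█░≈▒░

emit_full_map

≈▓▒▒▓▒
░▓▒▓░▒
▒░▓░≈≈
█▓▒█░▓
░▒█▓▒▒
█@≈▓▓·
▒▒░≈··
░≈▒░··

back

█░▒█▓
██▓≈▓
█▒@░≈
█░≈▒░
█░▓░░

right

░▒█▓▒
█▓≈▓▓
▒▒@≈▒
░≈▒░░
░▓░░▒

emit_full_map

≈▓▒▒▓▒
░▓▒▓░▒
▒░▓░≈≈
█▓▒█░▓
░▒█▓▒▒
█▓≈▓▓·
▒▒@≈▒·
░≈▒░░·
░▓░░▒·


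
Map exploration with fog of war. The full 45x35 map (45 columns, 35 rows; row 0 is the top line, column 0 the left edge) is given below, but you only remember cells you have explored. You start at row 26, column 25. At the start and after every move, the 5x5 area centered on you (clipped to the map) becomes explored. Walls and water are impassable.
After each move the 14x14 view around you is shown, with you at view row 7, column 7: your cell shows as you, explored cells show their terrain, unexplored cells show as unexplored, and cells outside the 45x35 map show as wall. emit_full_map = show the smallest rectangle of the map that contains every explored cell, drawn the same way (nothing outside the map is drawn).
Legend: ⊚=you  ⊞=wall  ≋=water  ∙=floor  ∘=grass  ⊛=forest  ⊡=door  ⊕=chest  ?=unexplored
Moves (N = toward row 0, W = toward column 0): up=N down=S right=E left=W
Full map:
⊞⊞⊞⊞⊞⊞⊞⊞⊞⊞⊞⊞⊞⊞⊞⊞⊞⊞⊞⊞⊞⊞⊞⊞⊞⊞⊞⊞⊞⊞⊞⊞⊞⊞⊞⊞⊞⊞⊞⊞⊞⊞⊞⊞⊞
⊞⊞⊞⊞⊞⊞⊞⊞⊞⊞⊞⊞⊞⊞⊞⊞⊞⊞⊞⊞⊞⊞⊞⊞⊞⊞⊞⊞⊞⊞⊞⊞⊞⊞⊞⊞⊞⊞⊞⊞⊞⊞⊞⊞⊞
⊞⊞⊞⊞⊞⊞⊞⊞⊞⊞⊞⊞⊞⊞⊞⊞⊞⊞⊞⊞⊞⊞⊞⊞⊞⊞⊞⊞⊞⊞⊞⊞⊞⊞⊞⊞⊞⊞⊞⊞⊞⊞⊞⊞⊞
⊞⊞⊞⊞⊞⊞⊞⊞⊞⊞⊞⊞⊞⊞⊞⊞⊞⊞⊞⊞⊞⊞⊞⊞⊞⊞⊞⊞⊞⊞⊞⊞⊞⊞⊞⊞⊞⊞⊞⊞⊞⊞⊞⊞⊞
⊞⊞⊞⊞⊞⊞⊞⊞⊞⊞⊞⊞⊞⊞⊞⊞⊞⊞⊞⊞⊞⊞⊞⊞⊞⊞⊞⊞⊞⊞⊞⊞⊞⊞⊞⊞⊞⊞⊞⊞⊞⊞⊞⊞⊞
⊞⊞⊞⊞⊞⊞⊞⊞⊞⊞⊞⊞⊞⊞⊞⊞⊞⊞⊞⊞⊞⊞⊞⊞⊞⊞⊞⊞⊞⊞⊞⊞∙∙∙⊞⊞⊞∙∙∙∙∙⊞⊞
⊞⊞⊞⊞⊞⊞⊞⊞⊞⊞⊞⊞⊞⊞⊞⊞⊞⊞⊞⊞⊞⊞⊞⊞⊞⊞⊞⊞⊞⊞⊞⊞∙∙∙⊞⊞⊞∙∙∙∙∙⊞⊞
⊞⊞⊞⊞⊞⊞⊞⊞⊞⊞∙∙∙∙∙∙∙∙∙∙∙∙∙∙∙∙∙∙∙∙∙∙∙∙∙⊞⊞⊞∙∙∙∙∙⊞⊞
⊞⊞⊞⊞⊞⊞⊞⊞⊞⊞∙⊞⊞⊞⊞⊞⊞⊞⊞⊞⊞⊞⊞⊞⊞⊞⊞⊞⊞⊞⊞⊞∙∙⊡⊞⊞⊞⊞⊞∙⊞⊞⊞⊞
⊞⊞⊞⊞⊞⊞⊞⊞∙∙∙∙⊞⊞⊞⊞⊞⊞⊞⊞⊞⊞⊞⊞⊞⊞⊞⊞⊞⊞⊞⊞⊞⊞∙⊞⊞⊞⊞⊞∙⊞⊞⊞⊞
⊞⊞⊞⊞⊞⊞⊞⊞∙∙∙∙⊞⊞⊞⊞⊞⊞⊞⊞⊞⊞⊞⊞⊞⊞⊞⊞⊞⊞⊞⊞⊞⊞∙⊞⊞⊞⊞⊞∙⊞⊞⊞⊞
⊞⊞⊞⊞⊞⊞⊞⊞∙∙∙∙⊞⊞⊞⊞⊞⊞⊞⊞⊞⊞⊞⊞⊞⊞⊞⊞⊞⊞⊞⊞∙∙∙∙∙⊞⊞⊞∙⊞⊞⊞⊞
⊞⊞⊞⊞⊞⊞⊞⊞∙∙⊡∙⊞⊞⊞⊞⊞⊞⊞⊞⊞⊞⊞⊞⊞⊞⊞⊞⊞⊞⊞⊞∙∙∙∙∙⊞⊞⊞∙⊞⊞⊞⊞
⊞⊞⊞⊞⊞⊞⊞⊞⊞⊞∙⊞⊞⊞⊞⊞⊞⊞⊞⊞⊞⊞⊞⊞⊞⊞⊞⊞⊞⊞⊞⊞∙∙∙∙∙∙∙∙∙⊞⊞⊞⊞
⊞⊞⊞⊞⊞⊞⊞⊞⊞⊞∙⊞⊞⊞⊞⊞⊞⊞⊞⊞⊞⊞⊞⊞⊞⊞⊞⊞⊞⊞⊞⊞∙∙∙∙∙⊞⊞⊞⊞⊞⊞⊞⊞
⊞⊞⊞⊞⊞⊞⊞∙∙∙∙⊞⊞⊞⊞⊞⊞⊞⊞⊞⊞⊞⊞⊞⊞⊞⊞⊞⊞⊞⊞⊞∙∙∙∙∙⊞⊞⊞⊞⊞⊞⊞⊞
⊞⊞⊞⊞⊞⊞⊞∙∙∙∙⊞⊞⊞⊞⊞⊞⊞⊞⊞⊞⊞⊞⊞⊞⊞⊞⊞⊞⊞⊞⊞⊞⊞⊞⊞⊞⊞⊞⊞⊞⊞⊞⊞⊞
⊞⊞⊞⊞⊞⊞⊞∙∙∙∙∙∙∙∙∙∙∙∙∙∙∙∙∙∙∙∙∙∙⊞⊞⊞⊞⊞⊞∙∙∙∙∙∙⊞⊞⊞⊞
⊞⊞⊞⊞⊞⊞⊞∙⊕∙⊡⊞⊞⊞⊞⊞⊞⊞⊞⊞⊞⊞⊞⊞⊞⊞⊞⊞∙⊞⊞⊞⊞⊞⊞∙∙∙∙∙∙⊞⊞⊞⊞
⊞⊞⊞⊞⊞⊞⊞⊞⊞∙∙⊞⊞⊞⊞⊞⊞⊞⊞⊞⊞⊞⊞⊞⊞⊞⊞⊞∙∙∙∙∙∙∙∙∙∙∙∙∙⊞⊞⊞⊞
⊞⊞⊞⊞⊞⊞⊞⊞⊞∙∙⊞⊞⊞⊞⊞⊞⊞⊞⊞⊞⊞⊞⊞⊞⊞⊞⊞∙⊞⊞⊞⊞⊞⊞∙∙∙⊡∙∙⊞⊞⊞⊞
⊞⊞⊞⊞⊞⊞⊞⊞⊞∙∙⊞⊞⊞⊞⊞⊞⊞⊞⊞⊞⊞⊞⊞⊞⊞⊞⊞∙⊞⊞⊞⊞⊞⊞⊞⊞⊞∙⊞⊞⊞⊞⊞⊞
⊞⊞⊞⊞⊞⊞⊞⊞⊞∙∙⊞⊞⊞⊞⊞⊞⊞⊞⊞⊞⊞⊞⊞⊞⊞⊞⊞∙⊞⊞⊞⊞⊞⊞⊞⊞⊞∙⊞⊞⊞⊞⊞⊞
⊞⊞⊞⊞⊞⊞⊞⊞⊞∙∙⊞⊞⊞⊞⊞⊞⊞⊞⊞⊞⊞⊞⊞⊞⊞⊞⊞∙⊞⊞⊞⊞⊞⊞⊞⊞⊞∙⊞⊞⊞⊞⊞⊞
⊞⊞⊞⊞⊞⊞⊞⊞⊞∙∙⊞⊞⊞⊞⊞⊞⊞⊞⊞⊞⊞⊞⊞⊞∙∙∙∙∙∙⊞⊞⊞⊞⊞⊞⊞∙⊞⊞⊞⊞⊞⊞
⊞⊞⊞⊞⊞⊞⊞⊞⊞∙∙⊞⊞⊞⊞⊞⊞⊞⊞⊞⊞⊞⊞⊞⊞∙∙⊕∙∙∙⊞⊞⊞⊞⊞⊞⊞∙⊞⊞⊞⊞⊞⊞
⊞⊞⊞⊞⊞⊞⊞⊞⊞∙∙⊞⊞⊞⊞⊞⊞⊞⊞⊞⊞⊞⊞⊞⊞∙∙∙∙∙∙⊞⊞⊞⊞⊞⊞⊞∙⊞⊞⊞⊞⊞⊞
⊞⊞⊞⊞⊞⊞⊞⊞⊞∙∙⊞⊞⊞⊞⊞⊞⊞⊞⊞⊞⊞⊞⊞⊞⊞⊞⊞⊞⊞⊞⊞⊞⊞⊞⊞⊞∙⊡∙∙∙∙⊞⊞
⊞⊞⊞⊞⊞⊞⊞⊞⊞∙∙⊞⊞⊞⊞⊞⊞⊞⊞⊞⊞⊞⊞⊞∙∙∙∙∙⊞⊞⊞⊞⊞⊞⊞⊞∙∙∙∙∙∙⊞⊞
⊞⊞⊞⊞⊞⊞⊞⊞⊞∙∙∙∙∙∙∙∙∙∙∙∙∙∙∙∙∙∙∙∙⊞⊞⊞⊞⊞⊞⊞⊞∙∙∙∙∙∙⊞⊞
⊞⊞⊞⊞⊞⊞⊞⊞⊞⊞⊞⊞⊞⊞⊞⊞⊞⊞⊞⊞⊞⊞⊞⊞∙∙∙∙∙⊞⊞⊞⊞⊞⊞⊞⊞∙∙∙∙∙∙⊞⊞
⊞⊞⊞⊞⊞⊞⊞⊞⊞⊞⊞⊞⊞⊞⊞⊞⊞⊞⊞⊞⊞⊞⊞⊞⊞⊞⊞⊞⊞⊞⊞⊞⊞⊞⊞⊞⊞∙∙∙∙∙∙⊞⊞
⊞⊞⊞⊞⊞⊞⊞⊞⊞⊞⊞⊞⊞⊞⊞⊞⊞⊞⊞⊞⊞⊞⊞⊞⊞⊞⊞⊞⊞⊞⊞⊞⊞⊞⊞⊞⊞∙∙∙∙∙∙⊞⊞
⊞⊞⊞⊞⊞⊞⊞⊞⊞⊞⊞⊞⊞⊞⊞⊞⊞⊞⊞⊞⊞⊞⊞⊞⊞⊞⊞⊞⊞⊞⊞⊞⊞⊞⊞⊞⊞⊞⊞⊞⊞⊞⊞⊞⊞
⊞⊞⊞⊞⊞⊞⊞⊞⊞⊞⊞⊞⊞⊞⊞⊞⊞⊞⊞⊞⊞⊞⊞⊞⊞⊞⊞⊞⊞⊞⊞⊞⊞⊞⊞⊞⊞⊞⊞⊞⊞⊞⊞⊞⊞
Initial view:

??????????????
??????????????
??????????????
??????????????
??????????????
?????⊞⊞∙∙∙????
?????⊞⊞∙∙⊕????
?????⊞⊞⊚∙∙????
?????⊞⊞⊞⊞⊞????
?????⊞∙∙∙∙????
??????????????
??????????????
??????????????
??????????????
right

??????????????
??????????????
??????????????
??????????????
??????????????
????⊞⊞∙∙∙∙????
????⊞⊞∙∙⊕∙????
????⊞⊞∙⊚∙∙????
????⊞⊞⊞⊞⊞⊞????
????⊞∙∙∙∙∙????
??????????????
??????????????
??????????????
??????????????

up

??????????????
??????????????
??????????????
??????????????
??????????????
?????⊞⊞⊞⊞∙????
????⊞⊞∙∙∙∙????
????⊞⊞∙⊚⊕∙????
????⊞⊞∙∙∙∙????
????⊞⊞⊞⊞⊞⊞????
????⊞∙∙∙∙∙????
??????????????
??????????????
??????????????

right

??????????????
??????????????
??????????????
??????????????
??????????????
????⊞⊞⊞⊞∙⊞????
???⊞⊞∙∙∙∙∙????
???⊞⊞∙∙⊚∙∙????
???⊞⊞∙∙∙∙∙????
???⊞⊞⊞⊞⊞⊞⊞????
???⊞∙∙∙∙∙?????
??????????????
??????????????
??????????????

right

??????????????
??????????????
??????????????
??????????????
??????????????
???⊞⊞⊞⊞∙⊞⊞????
??⊞⊞∙∙∙∙∙∙????
??⊞⊞∙∙⊕⊚∙∙????
??⊞⊞∙∙∙∙∙∙????
??⊞⊞⊞⊞⊞⊞⊞⊞????
??⊞∙∙∙∙∙??????
??????????????
??????????????
??????????????

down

??????????????
??????????????
??????????????
??????????????
???⊞⊞⊞⊞∙⊞⊞????
??⊞⊞∙∙∙∙∙∙????
??⊞⊞∙∙⊕∙∙∙????
??⊞⊞∙∙∙⊚∙∙????
??⊞⊞⊞⊞⊞⊞⊞⊞????
??⊞∙∙∙∙∙⊞⊞????
??????????????
??????????????
??????????????
??????????????

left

??????????????
??????????????
??????????????
??????????????
????⊞⊞⊞⊞∙⊞⊞???
???⊞⊞∙∙∙∙∙∙???
???⊞⊞∙∙⊕∙∙∙???
???⊞⊞∙∙⊚∙∙∙???
???⊞⊞⊞⊞⊞⊞⊞⊞???
???⊞∙∙∙∙∙⊞⊞???
??????????????
??????????????
??????????????
??????????????

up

??????????????
??????????????
??????????????
??????????????
??????????????
????⊞⊞⊞⊞∙⊞⊞???
???⊞⊞∙∙∙∙∙∙???
???⊞⊞∙∙⊚∙∙∙???
???⊞⊞∙∙∙∙∙∙???
???⊞⊞⊞⊞⊞⊞⊞⊞???
???⊞∙∙∙∙∙⊞⊞???
??????????????
??????????????
??????????????

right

??????????????
??????????????
??????????????
??????????????
??????????????
???⊞⊞⊞⊞∙⊞⊞????
??⊞⊞∙∙∙∙∙∙????
??⊞⊞∙∙⊕⊚∙∙????
??⊞⊞∙∙∙∙∙∙????
??⊞⊞⊞⊞⊞⊞⊞⊞????
??⊞∙∙∙∙∙⊞⊞????
??????????????
??????????????
??????????????

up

??????????????
??????????????
??????????????
??????????????
??????????????
?????⊞⊞∙⊞⊞????
???⊞⊞⊞⊞∙⊞⊞????
??⊞⊞∙∙∙⊚∙∙????
??⊞⊞∙∙⊕∙∙∙????
??⊞⊞∙∙∙∙∙∙????
??⊞⊞⊞⊞⊞⊞⊞⊞????
??⊞∙∙∙∙∙⊞⊞????
??????????????
??????????????

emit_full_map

???⊞⊞∙⊞⊞
?⊞⊞⊞⊞∙⊞⊞
⊞⊞∙∙∙⊚∙∙
⊞⊞∙∙⊕∙∙∙
⊞⊞∙∙∙∙∙∙
⊞⊞⊞⊞⊞⊞⊞⊞
⊞∙∙∙∙∙⊞⊞

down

??????????????
??????????????
??????????????
??????????????
?????⊞⊞∙⊞⊞????
???⊞⊞⊞⊞∙⊞⊞????
??⊞⊞∙∙∙∙∙∙????
??⊞⊞∙∙⊕⊚∙∙????
??⊞⊞∙∙∙∙∙∙????
??⊞⊞⊞⊞⊞⊞⊞⊞????
??⊞∙∙∙∙∙⊞⊞????
??????????????
??????????????
??????????????

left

??????????????
??????????????
??????????????
??????????????
??????⊞⊞∙⊞⊞???
????⊞⊞⊞⊞∙⊞⊞???
???⊞⊞∙∙∙∙∙∙???
???⊞⊞∙∙⊚∙∙∙???
???⊞⊞∙∙∙∙∙∙???
???⊞⊞⊞⊞⊞⊞⊞⊞???
???⊞∙∙∙∙∙⊞⊞???
??????????????
??????????????
??????????????

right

??????????????
??????????????
??????????????
??????????????
?????⊞⊞∙⊞⊞????
???⊞⊞⊞⊞∙⊞⊞????
??⊞⊞∙∙∙∙∙∙????
??⊞⊞∙∙⊕⊚∙∙????
??⊞⊞∙∙∙∙∙∙????
??⊞⊞⊞⊞⊞⊞⊞⊞????
??⊞∙∙∙∙∙⊞⊞????
??????????????
??????????????
??????????????

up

??????????????
??????????????
??????????????
??????????????
??????????????
?????⊞⊞∙⊞⊞????
???⊞⊞⊞⊞∙⊞⊞????
??⊞⊞∙∙∙⊚∙∙????
??⊞⊞∙∙⊕∙∙∙????
??⊞⊞∙∙∙∙∙∙????
??⊞⊞⊞⊞⊞⊞⊞⊞????
??⊞∙∙∙∙∙⊞⊞????
??????????????
??????????????

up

??????????????
??????????????
??????????????
??????????????
??????????????
?????⊞⊞∙⊞⊞????
?????⊞⊞∙⊞⊞????
???⊞⊞⊞⊞⊚⊞⊞????
??⊞⊞∙∙∙∙∙∙????
??⊞⊞∙∙⊕∙∙∙????
??⊞⊞∙∙∙∙∙∙????
??⊞⊞⊞⊞⊞⊞⊞⊞????
??⊞∙∙∙∙∙⊞⊞????
??????????????

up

??????????????
??????????????
??????????????
??????????????
??????????????
?????⊞⊞∙⊞⊞????
?????⊞⊞∙⊞⊞????
?????⊞⊞⊚⊞⊞????
???⊞⊞⊞⊞∙⊞⊞????
??⊞⊞∙∙∙∙∙∙????
??⊞⊞∙∙⊕∙∙∙????
??⊞⊞∙∙∙∙∙∙????
??⊞⊞⊞⊞⊞⊞⊞⊞????
??⊞∙∙∙∙∙⊞⊞????

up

??????????????
??????????????
??????????????
??????????????
??????????????
?????⊞⊞∙∙∙????
?????⊞⊞∙⊞⊞????
?????⊞⊞⊚⊞⊞????
?????⊞⊞∙⊞⊞????
???⊞⊞⊞⊞∙⊞⊞????
??⊞⊞∙∙∙∙∙∙????
??⊞⊞∙∙⊕∙∙∙????
??⊞⊞∙∙∙∙∙∙????
??⊞⊞⊞⊞⊞⊞⊞⊞????

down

??????????????
??????????????
??????????????
??????????????
?????⊞⊞∙∙∙????
?????⊞⊞∙⊞⊞????
?????⊞⊞∙⊞⊞????
?????⊞⊞⊚⊞⊞????
???⊞⊞⊞⊞∙⊞⊞????
??⊞⊞∙∙∙∙∙∙????
??⊞⊞∙∙⊕∙∙∙????
??⊞⊞∙∙∙∙∙∙????
??⊞⊞⊞⊞⊞⊞⊞⊞????
??⊞∙∙∙∙∙⊞⊞????

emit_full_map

???⊞⊞∙∙∙
???⊞⊞∙⊞⊞
???⊞⊞∙⊞⊞
???⊞⊞⊚⊞⊞
?⊞⊞⊞⊞∙⊞⊞
⊞⊞∙∙∙∙∙∙
⊞⊞∙∙⊕∙∙∙
⊞⊞∙∙∙∙∙∙
⊞⊞⊞⊞⊞⊞⊞⊞
⊞∙∙∙∙∙⊞⊞


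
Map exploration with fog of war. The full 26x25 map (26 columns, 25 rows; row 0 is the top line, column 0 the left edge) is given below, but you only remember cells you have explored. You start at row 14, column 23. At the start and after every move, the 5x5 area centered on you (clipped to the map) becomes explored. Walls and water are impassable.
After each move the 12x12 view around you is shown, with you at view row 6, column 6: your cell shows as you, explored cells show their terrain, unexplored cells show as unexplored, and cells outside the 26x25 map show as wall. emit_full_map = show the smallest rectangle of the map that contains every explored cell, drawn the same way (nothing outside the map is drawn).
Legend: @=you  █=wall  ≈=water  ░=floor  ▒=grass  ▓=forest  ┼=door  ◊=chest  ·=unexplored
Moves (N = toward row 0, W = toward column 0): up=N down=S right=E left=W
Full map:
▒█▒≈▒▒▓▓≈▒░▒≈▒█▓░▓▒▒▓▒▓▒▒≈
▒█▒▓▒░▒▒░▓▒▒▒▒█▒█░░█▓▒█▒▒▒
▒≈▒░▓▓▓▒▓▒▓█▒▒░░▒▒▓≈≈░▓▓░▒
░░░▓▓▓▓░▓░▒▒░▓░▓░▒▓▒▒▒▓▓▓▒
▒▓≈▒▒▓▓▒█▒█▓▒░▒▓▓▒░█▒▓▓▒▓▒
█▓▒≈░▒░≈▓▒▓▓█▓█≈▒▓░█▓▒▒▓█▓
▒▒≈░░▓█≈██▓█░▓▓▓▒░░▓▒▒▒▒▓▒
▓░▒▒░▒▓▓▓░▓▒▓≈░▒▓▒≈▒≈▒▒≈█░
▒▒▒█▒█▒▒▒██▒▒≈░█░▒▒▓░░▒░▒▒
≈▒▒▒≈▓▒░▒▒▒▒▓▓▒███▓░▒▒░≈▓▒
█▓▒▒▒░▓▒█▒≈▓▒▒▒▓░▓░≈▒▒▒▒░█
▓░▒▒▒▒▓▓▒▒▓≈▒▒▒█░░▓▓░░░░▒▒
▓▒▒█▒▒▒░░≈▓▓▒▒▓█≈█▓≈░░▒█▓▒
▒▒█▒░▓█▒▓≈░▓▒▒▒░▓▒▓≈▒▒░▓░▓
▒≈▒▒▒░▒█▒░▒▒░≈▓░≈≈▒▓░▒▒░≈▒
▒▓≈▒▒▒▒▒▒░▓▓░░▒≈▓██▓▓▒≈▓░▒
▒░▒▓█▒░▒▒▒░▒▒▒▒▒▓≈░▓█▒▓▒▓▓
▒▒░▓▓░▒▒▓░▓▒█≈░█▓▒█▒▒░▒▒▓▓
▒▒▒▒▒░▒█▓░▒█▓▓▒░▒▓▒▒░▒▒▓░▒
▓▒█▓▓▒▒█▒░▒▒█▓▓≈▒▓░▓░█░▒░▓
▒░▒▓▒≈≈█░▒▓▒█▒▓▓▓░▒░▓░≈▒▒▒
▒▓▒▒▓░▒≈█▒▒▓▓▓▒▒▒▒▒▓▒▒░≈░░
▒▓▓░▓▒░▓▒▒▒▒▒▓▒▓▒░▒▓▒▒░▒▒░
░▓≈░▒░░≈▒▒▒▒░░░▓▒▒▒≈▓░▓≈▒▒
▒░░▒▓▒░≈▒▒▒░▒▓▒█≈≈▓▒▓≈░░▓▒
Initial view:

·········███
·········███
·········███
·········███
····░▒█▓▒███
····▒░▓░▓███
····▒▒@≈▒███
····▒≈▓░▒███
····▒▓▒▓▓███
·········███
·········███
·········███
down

·········███
·········███
·········███
····░▒█▓▒███
····▒░▓░▓███
····▒▒░≈▒███
····▒≈@░▒███
····▒▓▒▓▓███
····░▒▒▓▓███
·········███
·········███
·········███

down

·········███
·········███
····░▒█▓▒███
····▒░▓░▓███
····▒▒░≈▒███
····▒≈▓░▒███
····▒▓@▓▓███
····░▒▒▓▓███
····▒▒▓░▒███
·········███
·········███
·········███

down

·········███
····░▒█▓▒███
····▒░▓░▓███
····▒▒░≈▒███
····▒≈▓░▒███
····▒▓▒▓▓███
····░▒@▓▓███
····▒▒▓░▒███
····█░▒░▓███
·········███
·········███
·········███

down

····░▒█▓▒███
····▒░▓░▓███
····▒▒░≈▒███
····▒≈▓░▒███
····▒▓▒▓▓███
····░▒▒▓▓███
····▒▒@░▒███
····█░▒░▓███
····░≈▒▒▒███
·········███
·········███
·········███

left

·····░▒█▓▒██
·····▒░▓░▓██
·····▒▒░≈▒██
·····▒≈▓░▒██
····█▒▓▒▓▓██
····▒░▒▒▓▓██
····░▒@▓░▒██
····░█░▒░▓██
····▓░≈▒▒▒██
··········██
··········██
··········██

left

······░▒█▓▒█
······▒░▓░▓█
······▒▒░≈▒█
······▒≈▓░▒█
····▓█▒▓▒▓▓█
····▒▒░▒▒▓▓█
····▒░@▒▓░▒█
····▓░█░▒░▓█
····░▓░≈▒▒▒█
···········█
···········█
···········█

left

·······░▒█▓▒
·······▒░▓░▓
·······▒▒░≈▒
·······▒≈▓░▒
····░▓█▒▓▒▓▓
····█▒▒░▒▒▓▓
····▒▒@▒▒▓░▒
····░▓░█░▒░▓
····▒░▓░≈▒▒▒
············
············
············

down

·······▒░▓░▓
·······▒▒░≈▒
·······▒≈▓░▒
····░▓█▒▓▒▓▓
····█▒▒░▒▒▓▓
····▒▒░▒▒▓░▒
····░▓@█░▒░▓
····▒░▓░≈▒▒▒
····▒▓▒▒░···
············
············
············

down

·······▒▒░≈▒
·······▒≈▓░▒
····░▓█▒▓▒▓▓
····█▒▒░▒▒▓▓
····▒▒░▒▒▓░▒
····░▓░█░▒░▓
····▒░@░≈▒▒▒
····▒▓▒▒░···
····▒▓▒▒░···
············
············
████████████

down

·······▒≈▓░▒
····░▓█▒▓▒▓▓
····█▒▒░▒▒▓▓
····▒▒░▒▒▓░▒
····░▓░█░▒░▓
····▒░▓░≈▒▒▒
····▒▓@▒░···
····▒▓▒▒░···
····▒≈▓░▓···
············
████████████
████████████

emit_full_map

···░▒█▓▒
···▒░▓░▓
···▒▒░≈▒
···▒≈▓░▒
░▓█▒▓▒▓▓
█▒▒░▒▒▓▓
▒▒░▒▒▓░▒
░▓░█░▒░▓
▒░▓░≈▒▒▒
▒▓@▒░···
▒▓▒▒░···
▒≈▓░▓···

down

····░▓█▒▓▒▓▓
····█▒▒░▒▒▓▓
····▒▒░▒▒▓░▒
····░▓░█░▒░▓
····▒░▓░≈▒▒▒
····▒▓▒▒░···
····▒▓@▒░···
····▒≈▓░▓···
····▓▒▓≈░···
████████████
████████████
████████████

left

·····░▓█▒▓▒▓
·····█▒▒░▒▒▓
·····▒▒░▒▒▓░
·····░▓░█░▒░
····░▒░▓░≈▒▒
····▒▒▓▒▒░··
····░▒@▒▒░··
····▒▒≈▓░▓··
····≈▓▒▓≈░··
████████████
████████████
████████████

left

······░▓█▒▓▒
······█▒▒░▒▒
······▒▒░▒▒▓
······░▓░█░▒
····▓░▒░▓░≈▒
····▒▒▒▓▒▒░·
····▒░@▓▒▒░·
····▒▒▒≈▓░▓·
····≈≈▓▒▓≈░·
████████████
████████████
████████████

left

·······░▓█▒▓
·······█▒▒░▒
·······▒▒░▒▒
·······░▓░█░
····▓▓░▒░▓░≈
····▒▒▒▒▓▒▒░
····▓▒@▒▓▒▒░
····▓▒▒▒≈▓░▓
····█≈≈▓▒▓≈░
████████████
████████████
████████████

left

········░▓█▒
········█▒▒░
········▒▒░▒
········░▓░█
····▓▓▓░▒░▓░
····▒▒▒▒▒▓▒▒
····▒▓@░▒▓▒▒
····░▓▒▒▒≈▓░
····▒█≈≈▓▒▓≈
████████████
████████████
████████████

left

·········░▓█
·········█▒▒
·········▒▒░
·········░▓░
····▒▓▓▓░▒░▓
····▓▒▒▒▒▒▓▒
····▓▒@▒░▒▓▒
····░░▓▒▒▒≈▓
····▓▒█≈≈▓▒▓
████████████
████████████
████████████

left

··········░▓
··········█▒
··········▒▒
··········░▓
····█▒▓▓▓░▒░
····▓▓▒▒▒▒▒▓
····▒▓@▓▒░▒▓
····░░░▓▒▒▒≈
····▒▓▒█≈≈▓▒
████████████
████████████
████████████

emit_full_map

·········░▒█▓▒
·········▒░▓░▓
·········▒▒░≈▒
·········▒≈▓░▒
······░▓█▒▓▒▓▓
······█▒▒░▒▒▓▓
······▒▒░▒▒▓░▒
······░▓░█░▒░▓
█▒▓▓▓░▒░▓░≈▒▒▒
▓▓▒▒▒▒▒▓▒▒░···
▒▓@▓▒░▒▓▒▒░···
░░░▓▒▒▒≈▓░▓···
▒▓▒█≈≈▓▒▓≈░···

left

···········░
···········█
···········▒
···········░
····▒█▒▓▓▓░▒
····▓▓▓▒▒▒▒▒
····▒▒@▒▓▒░▒
····▒░░░▓▒▒▒
····░▒▓▒█≈≈▓
████████████
████████████
████████████

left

············
············
············
············
····▓▒█▒▓▓▓░
····▒▓▓▓▒▒▒▒
····▒▒@▓▒▓▒░
····▒▒░░░▓▒▒
····▒░▒▓▒█≈≈
████████████
████████████
████████████

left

············
············
············
············
····▒▓▒█▒▓▓▓
····▒▒▓▓▓▒▒▒
····▒▒@▒▓▒▓▒
····▒▒▒░░░▓▒
····▒▒░▒▓▒█≈
████████████
████████████
████████████

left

············
············
············
············
····░▒▓▒█▒▓▓
····█▒▒▓▓▓▒▒
····▒▒@▒▒▓▒▓
····▒▒▒▒░░░▓
····▒▒▒░▒▓▒█
████████████
████████████
████████████

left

············
············
············
············
····█░▒▓▒█▒▓
····≈█▒▒▓▓▓▒
····▓▒@▒▒▒▓▒
····≈▒▒▒▒░░░
····≈▒▒▒░▒▓▒
████████████
████████████
████████████

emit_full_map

··············░▒█▓▒
··············▒░▓░▓
··············▒▒░≈▒
··············▒≈▓░▒
···········░▓█▒▓▒▓▓
···········█▒▒░▒▒▓▓
···········▒▒░▒▒▓░▒
···········░▓░█░▒░▓
█░▒▓▒█▒▓▓▓░▒░▓░≈▒▒▒
≈█▒▒▓▓▓▒▒▒▒▒▓▒▒░···
▓▒@▒▒▒▓▒▓▒░▒▓▒▒░···
≈▒▒▒▒░░░▓▒▒▒≈▓░▓···
≈▒▒▒░▒▓▒█≈≈▓▒▓≈░···

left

············
············
············
············
····≈█░▒▓▒█▒
····▒≈█▒▒▓▓▓
····░▓@▒▒▒▒▓
····░≈▒▒▒▒░░
····░≈▒▒▒░▒▓
████████████
████████████
████████████

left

············
············
············
············
····≈≈█░▒▓▒█
····░▒≈█▒▒▓▓
····▒░@▒▒▒▒▒
····░░≈▒▒▒▒░
····▒░≈▒▒▒░▒
████████████
████████████
████████████

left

············
············
············
············
····▒≈≈█░▒▓▒
····▓░▒≈█▒▒▓
····▓▒@▓▒▒▒▒
····▒░░≈▒▒▒▒
····▓▒░≈▒▒▒░
████████████
████████████
████████████

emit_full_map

·················░▒█▓▒
·················▒░▓░▓
·················▒▒░≈▒
·················▒≈▓░▒
··············░▓█▒▓▒▓▓
··············█▒▒░▒▒▓▓
··············▒▒░▒▒▓░▒
··············░▓░█░▒░▓
▒≈≈█░▒▓▒█▒▓▓▓░▒░▓░≈▒▒▒
▓░▒≈█▒▒▓▓▓▒▒▒▒▒▓▒▒░···
▓▒@▓▒▒▒▒▒▓▒▓▒░▒▓▒▒░···
▒░░≈▒▒▒▒░░░▓▒▒▒≈▓░▓···
▓▒░≈▒▒▒░▒▓▒█≈≈▓▒▓≈░···


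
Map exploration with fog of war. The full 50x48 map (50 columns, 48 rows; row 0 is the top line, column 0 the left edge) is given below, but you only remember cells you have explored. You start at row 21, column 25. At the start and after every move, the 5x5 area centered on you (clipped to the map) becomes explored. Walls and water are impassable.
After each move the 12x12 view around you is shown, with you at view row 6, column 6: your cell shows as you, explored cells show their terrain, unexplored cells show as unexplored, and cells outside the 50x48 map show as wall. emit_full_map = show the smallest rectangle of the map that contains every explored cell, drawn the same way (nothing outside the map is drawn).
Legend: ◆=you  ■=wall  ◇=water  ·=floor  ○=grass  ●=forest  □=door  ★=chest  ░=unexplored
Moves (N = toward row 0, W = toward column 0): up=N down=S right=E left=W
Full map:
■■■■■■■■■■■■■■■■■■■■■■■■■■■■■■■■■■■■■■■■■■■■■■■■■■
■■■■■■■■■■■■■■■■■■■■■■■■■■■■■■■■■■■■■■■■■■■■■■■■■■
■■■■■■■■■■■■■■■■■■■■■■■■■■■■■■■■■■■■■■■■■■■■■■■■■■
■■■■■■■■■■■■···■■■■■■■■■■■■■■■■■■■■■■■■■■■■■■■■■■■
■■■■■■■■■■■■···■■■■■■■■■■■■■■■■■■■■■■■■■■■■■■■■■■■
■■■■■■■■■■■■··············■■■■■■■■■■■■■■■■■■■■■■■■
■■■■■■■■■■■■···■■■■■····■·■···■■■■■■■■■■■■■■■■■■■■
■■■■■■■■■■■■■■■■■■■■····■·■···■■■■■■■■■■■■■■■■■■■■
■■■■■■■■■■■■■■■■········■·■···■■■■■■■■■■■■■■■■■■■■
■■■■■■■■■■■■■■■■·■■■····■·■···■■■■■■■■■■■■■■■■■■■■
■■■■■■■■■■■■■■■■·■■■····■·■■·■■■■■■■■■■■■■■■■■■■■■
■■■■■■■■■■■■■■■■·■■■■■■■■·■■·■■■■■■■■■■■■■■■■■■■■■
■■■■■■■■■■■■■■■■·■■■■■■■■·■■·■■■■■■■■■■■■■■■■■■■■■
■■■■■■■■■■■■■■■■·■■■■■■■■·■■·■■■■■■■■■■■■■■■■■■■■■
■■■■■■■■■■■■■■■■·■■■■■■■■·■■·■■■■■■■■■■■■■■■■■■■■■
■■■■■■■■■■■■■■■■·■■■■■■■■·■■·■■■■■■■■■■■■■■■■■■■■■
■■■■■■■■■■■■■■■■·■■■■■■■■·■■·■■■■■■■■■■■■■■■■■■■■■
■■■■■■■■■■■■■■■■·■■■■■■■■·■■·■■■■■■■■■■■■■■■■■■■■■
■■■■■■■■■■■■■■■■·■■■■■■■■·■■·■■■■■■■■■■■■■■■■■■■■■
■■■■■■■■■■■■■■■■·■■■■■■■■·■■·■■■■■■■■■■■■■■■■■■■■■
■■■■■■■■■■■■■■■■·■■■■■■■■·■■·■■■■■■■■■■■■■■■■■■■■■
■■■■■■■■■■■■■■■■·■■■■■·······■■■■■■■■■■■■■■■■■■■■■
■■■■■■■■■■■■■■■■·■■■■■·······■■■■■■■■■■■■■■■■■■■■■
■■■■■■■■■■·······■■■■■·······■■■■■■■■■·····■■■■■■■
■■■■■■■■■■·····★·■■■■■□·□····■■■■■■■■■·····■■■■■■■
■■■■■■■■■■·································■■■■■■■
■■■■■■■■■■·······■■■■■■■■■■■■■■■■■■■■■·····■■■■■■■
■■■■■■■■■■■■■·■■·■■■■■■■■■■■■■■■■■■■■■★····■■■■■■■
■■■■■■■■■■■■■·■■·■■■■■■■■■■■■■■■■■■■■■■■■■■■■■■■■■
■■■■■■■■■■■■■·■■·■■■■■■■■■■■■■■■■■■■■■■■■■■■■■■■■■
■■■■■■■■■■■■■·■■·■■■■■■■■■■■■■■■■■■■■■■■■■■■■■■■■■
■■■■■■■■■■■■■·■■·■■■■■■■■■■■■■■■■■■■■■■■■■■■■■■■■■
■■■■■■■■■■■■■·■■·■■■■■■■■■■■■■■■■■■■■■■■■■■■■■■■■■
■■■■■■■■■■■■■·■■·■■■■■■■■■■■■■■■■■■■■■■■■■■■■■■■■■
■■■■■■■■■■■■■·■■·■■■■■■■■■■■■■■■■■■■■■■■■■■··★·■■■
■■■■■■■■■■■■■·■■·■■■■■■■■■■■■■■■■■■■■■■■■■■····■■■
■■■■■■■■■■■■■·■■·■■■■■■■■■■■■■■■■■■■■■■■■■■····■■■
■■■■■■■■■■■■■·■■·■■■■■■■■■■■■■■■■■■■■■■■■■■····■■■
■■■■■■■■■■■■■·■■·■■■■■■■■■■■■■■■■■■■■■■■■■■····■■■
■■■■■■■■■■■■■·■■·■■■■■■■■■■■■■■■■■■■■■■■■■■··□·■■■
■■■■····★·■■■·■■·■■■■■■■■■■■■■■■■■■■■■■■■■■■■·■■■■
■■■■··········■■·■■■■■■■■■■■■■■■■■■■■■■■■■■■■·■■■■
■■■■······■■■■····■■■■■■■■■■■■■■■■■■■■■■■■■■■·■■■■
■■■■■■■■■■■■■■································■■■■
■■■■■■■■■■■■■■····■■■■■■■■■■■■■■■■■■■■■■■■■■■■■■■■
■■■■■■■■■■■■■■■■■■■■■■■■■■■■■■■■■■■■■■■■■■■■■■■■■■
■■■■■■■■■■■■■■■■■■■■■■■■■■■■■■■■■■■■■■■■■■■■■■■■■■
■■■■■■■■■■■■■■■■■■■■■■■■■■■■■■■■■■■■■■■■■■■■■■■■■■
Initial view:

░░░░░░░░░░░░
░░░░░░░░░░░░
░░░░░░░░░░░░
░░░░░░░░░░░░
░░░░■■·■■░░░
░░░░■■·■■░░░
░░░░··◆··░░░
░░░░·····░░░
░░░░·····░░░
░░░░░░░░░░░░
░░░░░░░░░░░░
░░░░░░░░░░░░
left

░░░░░░░░░░░░
░░░░░░░░░░░░
░░░░░░░░░░░░
░░░░░░░░░░░░
░░░░■■■·■■░░
░░░░■■■·■■░░
░░░░··◆···░░
░░░░······░░
░░░░······░░
░░░░░░░░░░░░
░░░░░░░░░░░░
░░░░░░░░░░░░

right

░░░░░░░░░░░░
░░░░░░░░░░░░
░░░░░░░░░░░░
░░░░░░░░░░░░
░░░■■■·■■░░░
░░░■■■·■■░░░
░░░···◆··░░░
░░░······░░░
░░░······░░░
░░░░░░░░░░░░
░░░░░░░░░░░░
░░░░░░░░░░░░

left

░░░░░░░░░░░░
░░░░░░░░░░░░
░░░░░░░░░░░░
░░░░░░░░░░░░
░░░░■■■·■■░░
░░░░■■■·■■░░
░░░░··◆···░░
░░░░······░░
░░░░······░░
░░░░░░░░░░░░
░░░░░░░░░░░░
░░░░░░░░░░░░

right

░░░░░░░░░░░░
░░░░░░░░░░░░
░░░░░░░░░░░░
░░░░░░░░░░░░
░░░■■■·■■░░░
░░░■■■·■■░░░
░░░···◆··░░░
░░░······░░░
░░░······░░░
░░░░░░░░░░░░
░░░░░░░░░░░░
░░░░░░░░░░░░


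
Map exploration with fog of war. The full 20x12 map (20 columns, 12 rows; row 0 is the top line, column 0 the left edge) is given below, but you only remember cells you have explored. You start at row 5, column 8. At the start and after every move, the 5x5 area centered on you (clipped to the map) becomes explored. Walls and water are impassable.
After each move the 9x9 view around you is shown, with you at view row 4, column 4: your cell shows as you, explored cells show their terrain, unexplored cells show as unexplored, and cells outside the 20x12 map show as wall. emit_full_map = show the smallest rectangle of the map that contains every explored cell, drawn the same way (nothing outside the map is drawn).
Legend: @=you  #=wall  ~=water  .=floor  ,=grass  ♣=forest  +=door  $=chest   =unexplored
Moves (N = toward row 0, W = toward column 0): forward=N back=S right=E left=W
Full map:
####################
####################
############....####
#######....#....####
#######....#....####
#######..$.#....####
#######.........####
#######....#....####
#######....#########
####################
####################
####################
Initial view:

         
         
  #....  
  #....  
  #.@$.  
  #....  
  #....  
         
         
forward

         
         
  #####  
  #....  
  #.@..  
  #..$.  
  #....  
  #....  
         

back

         
  #####  
  #....  
  #....  
  #.@$.  
  #....  
  #....  
         
         

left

         
   ##### 
  ##.... 
  ##.... 
  ##@.$. 
  ##.... 
  ##.... 
         
         

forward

         
         
  ###### 
  ##.... 
  ##@... 
  ##..$. 
  ##.... 
  ##.... 
         

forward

#########
         
  #####  
  ###### 
  ##@... 
  ##.... 
  ##..$. 
  ##.... 
  ##.... 

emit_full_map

##### 
######
##@...
##....
##..$.
##....
##....

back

         
  #####  
  ###### 
  ##.... 
  ##@... 
  ##..$. 
  ##.... 
  ##.... 
         

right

         
 #####   
 ######  
 ##....  
 ##.@..  
 ##..$.  
 ##....  
 ##....  
         

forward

#########
         
 ######  
 ######  
 ##.@..  
 ##....  
 ##..$.  
 ##....  
 ##....  

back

         
 ######  
 ######  
 ##....  
 ##.@..  
 ##..$.  
 ##....  
 ##....  
         

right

         
######   
#######  
##....#  
##..@.#  
##..$.#  
##.....  
##....   
         

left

         
 ######  
 ####### 
 ##....# 
 ##.@..# 
 ##..$.# 
 ##..... 
 ##....  
         

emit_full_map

###### 
#######
##....#
##.@..#
##..$.#
##.....
##.... 

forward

#########
         
 ######  
 ####### 
 ##.@..# 
 ##....# 
 ##..$.# 
 ##..... 
 ##....  

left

#########
         
  ###### 
  #######
  ##@...#
  ##....#
  ##..$.#
  ##.....
  ##.... 

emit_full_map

###### 
#######
##@...#
##....#
##..$.#
##.....
##.... 
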